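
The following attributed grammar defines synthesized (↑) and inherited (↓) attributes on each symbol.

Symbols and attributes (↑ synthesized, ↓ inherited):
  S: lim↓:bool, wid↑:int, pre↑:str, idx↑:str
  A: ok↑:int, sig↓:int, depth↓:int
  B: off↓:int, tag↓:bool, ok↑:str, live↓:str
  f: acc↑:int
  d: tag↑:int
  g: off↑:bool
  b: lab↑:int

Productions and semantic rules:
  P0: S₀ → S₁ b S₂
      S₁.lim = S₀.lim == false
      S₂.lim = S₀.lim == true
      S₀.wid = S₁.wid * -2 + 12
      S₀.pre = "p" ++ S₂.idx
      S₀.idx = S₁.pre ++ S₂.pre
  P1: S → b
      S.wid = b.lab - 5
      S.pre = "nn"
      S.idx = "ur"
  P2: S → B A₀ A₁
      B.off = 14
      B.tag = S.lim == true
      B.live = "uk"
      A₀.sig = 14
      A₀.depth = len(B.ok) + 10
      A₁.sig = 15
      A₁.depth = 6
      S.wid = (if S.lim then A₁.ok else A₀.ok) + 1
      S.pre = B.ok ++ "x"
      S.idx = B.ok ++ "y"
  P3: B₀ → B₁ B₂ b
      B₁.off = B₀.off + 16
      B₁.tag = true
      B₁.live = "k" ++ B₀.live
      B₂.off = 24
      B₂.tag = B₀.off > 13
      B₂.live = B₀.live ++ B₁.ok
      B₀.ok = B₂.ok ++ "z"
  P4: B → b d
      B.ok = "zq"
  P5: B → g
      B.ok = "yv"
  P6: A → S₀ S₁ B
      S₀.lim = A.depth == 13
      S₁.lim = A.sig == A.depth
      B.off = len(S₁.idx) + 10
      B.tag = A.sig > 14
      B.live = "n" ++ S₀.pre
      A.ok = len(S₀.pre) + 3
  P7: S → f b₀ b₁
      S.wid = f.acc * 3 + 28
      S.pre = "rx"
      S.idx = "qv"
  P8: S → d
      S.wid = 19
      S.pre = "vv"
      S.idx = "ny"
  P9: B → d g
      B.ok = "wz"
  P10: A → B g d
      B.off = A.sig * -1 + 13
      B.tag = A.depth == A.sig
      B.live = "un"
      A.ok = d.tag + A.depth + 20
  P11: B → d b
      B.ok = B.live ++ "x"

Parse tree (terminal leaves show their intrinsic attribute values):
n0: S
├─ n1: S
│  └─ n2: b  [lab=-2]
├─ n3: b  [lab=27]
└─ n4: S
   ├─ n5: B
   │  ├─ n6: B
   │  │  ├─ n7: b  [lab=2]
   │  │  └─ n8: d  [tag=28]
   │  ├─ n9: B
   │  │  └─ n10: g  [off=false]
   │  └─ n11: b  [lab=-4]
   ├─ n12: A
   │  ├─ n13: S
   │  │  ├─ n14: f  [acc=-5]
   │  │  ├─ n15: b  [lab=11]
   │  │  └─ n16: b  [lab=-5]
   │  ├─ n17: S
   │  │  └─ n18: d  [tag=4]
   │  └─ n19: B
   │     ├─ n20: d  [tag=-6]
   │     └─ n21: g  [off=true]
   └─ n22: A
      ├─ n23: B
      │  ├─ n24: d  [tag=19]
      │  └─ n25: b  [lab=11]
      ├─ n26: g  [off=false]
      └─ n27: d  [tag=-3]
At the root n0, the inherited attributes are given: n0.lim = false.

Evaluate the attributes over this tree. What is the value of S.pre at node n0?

"pyvzy"

1. n0.lim = false  [given at root]
2. n1.lim = true  [S₀.lim == false]
3. n2.lab = -2  [terminal]
4. n1.wid = -7  [b.lab - 5]
5. n1.pre = "nn"  ["nn"]
6. n1.idx = "ur"  ["ur"]
7. n3.lab = 27  [terminal]
8. n4.lim = false  [S₀.lim == true]
9. n5.off = 14  [14]
10. n5.tag = false  [S.lim == true]
11. n5.live = "uk"  ["uk"]
12. n6.off = 30  [B₀.off + 16]
13. n6.tag = true  [true]
14. n6.live = "kuk"  ["k" ++ B₀.live]
15. n7.lab = 2  [terminal]
16. n8.tag = 28  [terminal]
17. n6.ok = "zq"  ["zq"]
18. n9.off = 24  [24]
19. n9.tag = true  [B₀.off > 13]
20. n9.live = "ukzq"  [B₀.live ++ B₁.ok]
21. n10.off = false  [terminal]
22. n9.ok = "yv"  ["yv"]
23. n11.lab = -4  [terminal]
24. n5.ok = "yvz"  [B₂.ok ++ "z"]
25. n12.sig = 14  [14]
26. n12.depth = 13  [len(B.ok) + 10]
27. n13.lim = true  [A.depth == 13]
28. n14.acc = -5  [terminal]
29. n15.lab = 11  [terminal]
30. n16.lab = -5  [terminal]
31. n13.wid = 13  [f.acc * 3 + 28]
32. n13.pre = "rx"  ["rx"]
33. n13.idx = "qv"  ["qv"]
34. n17.lim = false  [A.sig == A.depth]
35. n18.tag = 4  [terminal]
36. n17.wid = 19  [19]
37. n17.pre = "vv"  ["vv"]
38. n17.idx = "ny"  ["ny"]
39. n19.off = 12  [len(S₁.idx) + 10]
40. n19.tag = false  [A.sig > 14]
41. n19.live = "nrx"  ["n" ++ S₀.pre]
42. n20.tag = -6  [terminal]
43. n21.off = true  [terminal]
44. n19.ok = "wz"  ["wz"]
45. n12.ok = 5  [len(S₀.pre) + 3]
46. n22.sig = 15  [15]
47. n22.depth = 6  [6]
48. n23.off = -2  [A.sig * -1 + 13]
49. n23.tag = false  [A.depth == A.sig]
50. n23.live = "un"  ["un"]
51. n24.tag = 19  [terminal]
52. n25.lab = 11  [terminal]
53. n23.ok = "unx"  [B.live ++ "x"]
54. n26.off = false  [terminal]
55. n27.tag = -3  [terminal]
56. n22.ok = 23  [d.tag + A.depth + 20]
57. n4.wid = 6  [(if S.lim then A₁.ok else A₀.ok) + 1]
58. n4.pre = "yvzx"  [B.ok ++ "x"]
59. n4.idx = "yvzy"  [B.ok ++ "y"]
60. n0.wid = 26  [S₁.wid * -2 + 12]
61. n0.pre = "pyvzy"  ["p" ++ S₂.idx]
62. n0.idx = "nnyvzx"  [S₁.pre ++ S₂.pre]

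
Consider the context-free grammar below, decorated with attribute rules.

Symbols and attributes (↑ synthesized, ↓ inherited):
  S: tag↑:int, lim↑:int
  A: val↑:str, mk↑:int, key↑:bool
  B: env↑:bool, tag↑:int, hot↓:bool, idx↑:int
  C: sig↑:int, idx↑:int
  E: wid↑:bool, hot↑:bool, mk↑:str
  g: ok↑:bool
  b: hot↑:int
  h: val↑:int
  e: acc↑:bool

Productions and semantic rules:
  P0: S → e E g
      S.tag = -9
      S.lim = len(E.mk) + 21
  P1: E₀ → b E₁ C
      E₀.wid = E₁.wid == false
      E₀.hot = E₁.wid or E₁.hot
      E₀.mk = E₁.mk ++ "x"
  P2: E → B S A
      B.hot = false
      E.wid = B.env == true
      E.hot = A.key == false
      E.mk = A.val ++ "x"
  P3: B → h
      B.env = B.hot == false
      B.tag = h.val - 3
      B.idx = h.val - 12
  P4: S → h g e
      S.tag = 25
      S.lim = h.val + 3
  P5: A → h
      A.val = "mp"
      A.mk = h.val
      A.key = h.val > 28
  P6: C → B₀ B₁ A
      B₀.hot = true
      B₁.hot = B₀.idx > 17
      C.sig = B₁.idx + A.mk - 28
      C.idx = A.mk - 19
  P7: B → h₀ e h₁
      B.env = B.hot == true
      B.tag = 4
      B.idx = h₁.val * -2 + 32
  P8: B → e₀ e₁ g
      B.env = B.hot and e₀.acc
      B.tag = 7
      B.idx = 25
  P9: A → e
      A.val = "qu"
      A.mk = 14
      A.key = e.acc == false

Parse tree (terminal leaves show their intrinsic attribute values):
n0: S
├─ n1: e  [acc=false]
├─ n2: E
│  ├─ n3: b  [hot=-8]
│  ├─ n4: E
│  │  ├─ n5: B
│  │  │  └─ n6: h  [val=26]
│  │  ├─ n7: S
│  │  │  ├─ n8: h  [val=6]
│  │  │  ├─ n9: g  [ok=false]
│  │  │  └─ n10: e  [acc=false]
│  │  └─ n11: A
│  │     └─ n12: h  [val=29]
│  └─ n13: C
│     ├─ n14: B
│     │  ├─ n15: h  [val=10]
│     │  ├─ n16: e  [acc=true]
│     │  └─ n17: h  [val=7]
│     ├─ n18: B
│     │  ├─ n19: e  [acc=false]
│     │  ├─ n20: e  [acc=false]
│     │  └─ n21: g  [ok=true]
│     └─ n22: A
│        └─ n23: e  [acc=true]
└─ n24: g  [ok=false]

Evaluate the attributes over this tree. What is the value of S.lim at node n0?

1. n1.acc = false  [terminal]
2. n3.hot = -8  [terminal]
3. n5.hot = false  [false]
4. n6.val = 26  [terminal]
5. n5.env = true  [B.hot == false]
6. n5.tag = 23  [h.val - 3]
7. n5.idx = 14  [h.val - 12]
8. n8.val = 6  [terminal]
9. n9.ok = false  [terminal]
10. n10.acc = false  [terminal]
11. n7.tag = 25  [25]
12. n7.lim = 9  [h.val + 3]
13. n12.val = 29  [terminal]
14. n11.val = "mp"  ["mp"]
15. n11.mk = 29  [h.val]
16. n11.key = true  [h.val > 28]
17. n4.wid = true  [B.env == true]
18. n4.hot = false  [A.key == false]
19. n4.mk = "mpx"  [A.val ++ "x"]
20. n14.hot = true  [true]
21. n15.val = 10  [terminal]
22. n16.acc = true  [terminal]
23. n17.val = 7  [terminal]
24. n14.env = true  [B.hot == true]
25. n14.tag = 4  [4]
26. n14.idx = 18  [h₁.val * -2 + 32]
27. n18.hot = true  [B₀.idx > 17]
28. n19.acc = false  [terminal]
29. n20.acc = false  [terminal]
30. n21.ok = true  [terminal]
31. n18.env = false  [B.hot and e₀.acc]
32. n18.tag = 7  [7]
33. n18.idx = 25  [25]
34. n23.acc = true  [terminal]
35. n22.val = "qu"  ["qu"]
36. n22.mk = 14  [14]
37. n22.key = false  [e.acc == false]
38. n13.sig = 11  [B₁.idx + A.mk - 28]
39. n13.idx = -5  [A.mk - 19]
40. n2.wid = false  [E₁.wid == false]
41. n2.hot = true  [E₁.wid or E₁.hot]
42. n2.mk = "mpxx"  [E₁.mk ++ "x"]
43. n24.ok = false  [terminal]
44. n0.tag = -9  [-9]
45. n0.lim = 25  [len(E.mk) + 21]

25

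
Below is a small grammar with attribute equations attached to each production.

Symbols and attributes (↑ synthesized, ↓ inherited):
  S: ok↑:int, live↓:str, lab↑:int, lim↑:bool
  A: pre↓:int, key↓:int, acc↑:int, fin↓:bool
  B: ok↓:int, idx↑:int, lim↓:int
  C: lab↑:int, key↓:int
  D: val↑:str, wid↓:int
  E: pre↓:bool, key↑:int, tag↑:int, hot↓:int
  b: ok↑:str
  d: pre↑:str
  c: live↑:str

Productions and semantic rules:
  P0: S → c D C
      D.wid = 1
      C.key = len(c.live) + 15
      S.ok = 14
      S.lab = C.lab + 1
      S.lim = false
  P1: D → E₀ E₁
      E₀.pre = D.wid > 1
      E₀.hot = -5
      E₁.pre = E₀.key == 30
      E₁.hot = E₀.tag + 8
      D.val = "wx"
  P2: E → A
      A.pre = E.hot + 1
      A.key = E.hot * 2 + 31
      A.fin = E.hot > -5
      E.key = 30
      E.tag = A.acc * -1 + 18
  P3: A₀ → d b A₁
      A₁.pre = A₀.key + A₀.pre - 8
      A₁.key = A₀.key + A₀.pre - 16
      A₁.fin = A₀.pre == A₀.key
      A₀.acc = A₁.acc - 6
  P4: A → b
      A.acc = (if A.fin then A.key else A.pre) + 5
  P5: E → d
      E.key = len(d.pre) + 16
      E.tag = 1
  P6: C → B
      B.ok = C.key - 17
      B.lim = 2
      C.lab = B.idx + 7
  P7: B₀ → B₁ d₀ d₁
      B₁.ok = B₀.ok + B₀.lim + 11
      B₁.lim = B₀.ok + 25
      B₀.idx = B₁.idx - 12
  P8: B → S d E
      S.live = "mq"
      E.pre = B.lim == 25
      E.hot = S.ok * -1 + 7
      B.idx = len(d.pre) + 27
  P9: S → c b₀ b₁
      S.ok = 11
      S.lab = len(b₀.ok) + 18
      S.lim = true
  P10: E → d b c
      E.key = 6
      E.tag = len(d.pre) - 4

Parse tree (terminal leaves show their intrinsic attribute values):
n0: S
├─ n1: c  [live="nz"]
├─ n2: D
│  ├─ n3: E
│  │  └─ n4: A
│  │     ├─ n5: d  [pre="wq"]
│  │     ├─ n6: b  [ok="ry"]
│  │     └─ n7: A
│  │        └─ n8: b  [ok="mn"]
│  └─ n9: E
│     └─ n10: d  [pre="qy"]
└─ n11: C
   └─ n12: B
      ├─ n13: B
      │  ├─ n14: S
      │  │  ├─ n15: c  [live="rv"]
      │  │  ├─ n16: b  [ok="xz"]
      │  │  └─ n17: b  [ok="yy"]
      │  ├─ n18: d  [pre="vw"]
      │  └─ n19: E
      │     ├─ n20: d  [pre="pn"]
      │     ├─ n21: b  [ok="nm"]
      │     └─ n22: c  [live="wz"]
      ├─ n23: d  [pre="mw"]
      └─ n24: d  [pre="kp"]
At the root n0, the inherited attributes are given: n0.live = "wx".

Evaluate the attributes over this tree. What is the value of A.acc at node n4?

8

1. n0.live = "wx"  [given at root]
2. n1.live = "nz"  [terminal]
3. n2.wid = 1  [1]
4. n3.pre = false  [D.wid > 1]
5. n3.hot = -5  [-5]
6. n4.pre = -4  [E.hot + 1]
7. n4.key = 21  [E.hot * 2 + 31]
8. n4.fin = false  [E.hot > -5]
9. n5.pre = "wq"  [terminal]
10. n6.ok = "ry"  [terminal]
11. n7.pre = 9  [A₀.key + A₀.pre - 8]
12. n7.key = 1  [A₀.key + A₀.pre - 16]
13. n7.fin = false  [A₀.pre == A₀.key]
14. n8.ok = "mn"  [terminal]
15. n7.acc = 14  [(if A.fin then A.key else A.pre) + 5]
16. n4.acc = 8  [A₁.acc - 6]
17. n3.key = 30  [30]
18. n3.tag = 10  [A.acc * -1 + 18]
19. n9.pre = true  [E₀.key == 30]
20. n9.hot = 18  [E₀.tag + 8]
21. n10.pre = "qy"  [terminal]
22. n9.key = 18  [len(d.pre) + 16]
23. n9.tag = 1  [1]
24. n2.val = "wx"  ["wx"]
25. n11.key = 17  [len(c.live) + 15]
26. n12.ok = 0  [C.key - 17]
27. n12.lim = 2  [2]
28. n13.ok = 13  [B₀.ok + B₀.lim + 11]
29. n13.lim = 25  [B₀.ok + 25]
30. n14.live = "mq"  ["mq"]
31. n15.live = "rv"  [terminal]
32. n16.ok = "xz"  [terminal]
33. n17.ok = "yy"  [terminal]
34. n14.ok = 11  [11]
35. n14.lab = 20  [len(b₀.ok) + 18]
36. n14.lim = true  [true]
37. n18.pre = "vw"  [terminal]
38. n19.pre = true  [B.lim == 25]
39. n19.hot = -4  [S.ok * -1 + 7]
40. n20.pre = "pn"  [terminal]
41. n21.ok = "nm"  [terminal]
42. n22.live = "wz"  [terminal]
43. n19.key = 6  [6]
44. n19.tag = -2  [len(d.pre) - 4]
45. n13.idx = 29  [len(d.pre) + 27]
46. n23.pre = "mw"  [terminal]
47. n24.pre = "kp"  [terminal]
48. n12.idx = 17  [B₁.idx - 12]
49. n11.lab = 24  [B.idx + 7]
50. n0.ok = 14  [14]
51. n0.lab = 25  [C.lab + 1]
52. n0.lim = false  [false]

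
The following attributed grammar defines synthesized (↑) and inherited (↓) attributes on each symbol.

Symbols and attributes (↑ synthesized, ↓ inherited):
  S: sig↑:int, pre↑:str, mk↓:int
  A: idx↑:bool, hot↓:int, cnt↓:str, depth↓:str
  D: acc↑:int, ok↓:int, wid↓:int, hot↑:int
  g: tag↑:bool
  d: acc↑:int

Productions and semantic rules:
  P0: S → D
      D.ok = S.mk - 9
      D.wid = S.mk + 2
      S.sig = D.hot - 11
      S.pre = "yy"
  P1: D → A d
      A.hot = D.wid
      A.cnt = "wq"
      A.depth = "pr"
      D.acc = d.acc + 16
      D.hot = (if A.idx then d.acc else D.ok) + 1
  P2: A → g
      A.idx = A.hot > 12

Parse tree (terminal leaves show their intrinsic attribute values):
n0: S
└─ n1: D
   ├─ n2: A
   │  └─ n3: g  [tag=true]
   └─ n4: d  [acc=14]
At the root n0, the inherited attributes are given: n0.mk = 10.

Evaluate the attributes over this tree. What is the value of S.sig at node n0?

-9

1. n0.mk = 10  [given at root]
2. n1.ok = 1  [S.mk - 9]
3. n1.wid = 12  [S.mk + 2]
4. n2.hot = 12  [D.wid]
5. n2.cnt = "wq"  ["wq"]
6. n2.depth = "pr"  ["pr"]
7. n3.tag = true  [terminal]
8. n2.idx = false  [A.hot > 12]
9. n4.acc = 14  [terminal]
10. n1.acc = 30  [d.acc + 16]
11. n1.hot = 2  [(if A.idx then d.acc else D.ok) + 1]
12. n0.sig = -9  [D.hot - 11]
13. n0.pre = "yy"  ["yy"]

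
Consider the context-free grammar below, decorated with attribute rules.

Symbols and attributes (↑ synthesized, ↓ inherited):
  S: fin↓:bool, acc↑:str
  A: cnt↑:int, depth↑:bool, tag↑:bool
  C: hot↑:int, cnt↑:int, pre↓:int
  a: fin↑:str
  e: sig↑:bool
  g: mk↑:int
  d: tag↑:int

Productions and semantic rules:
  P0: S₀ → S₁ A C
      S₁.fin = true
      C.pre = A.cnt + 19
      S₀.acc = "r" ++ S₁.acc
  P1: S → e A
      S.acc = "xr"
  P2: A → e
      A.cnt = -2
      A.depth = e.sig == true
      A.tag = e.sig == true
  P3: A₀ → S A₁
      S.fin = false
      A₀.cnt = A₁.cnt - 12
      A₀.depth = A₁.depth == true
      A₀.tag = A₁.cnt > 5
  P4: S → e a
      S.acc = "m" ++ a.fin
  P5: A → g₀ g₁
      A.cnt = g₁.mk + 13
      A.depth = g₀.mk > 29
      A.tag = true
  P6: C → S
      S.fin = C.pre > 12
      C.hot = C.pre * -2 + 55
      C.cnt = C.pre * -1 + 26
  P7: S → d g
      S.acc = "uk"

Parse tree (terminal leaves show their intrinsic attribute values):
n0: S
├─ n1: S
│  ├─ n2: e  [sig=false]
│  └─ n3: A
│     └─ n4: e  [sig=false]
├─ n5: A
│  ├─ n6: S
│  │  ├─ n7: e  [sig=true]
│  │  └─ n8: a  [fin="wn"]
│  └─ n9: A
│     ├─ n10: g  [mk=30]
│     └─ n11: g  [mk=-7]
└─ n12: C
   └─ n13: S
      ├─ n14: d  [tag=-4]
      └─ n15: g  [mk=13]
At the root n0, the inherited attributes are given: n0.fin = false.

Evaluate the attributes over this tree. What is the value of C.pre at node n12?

1. n0.fin = false  [given at root]
2. n1.fin = true  [true]
3. n2.sig = false  [terminal]
4. n4.sig = false  [terminal]
5. n3.cnt = -2  [-2]
6. n3.depth = false  [e.sig == true]
7. n3.tag = false  [e.sig == true]
8. n1.acc = "xr"  ["xr"]
9. n6.fin = false  [false]
10. n7.sig = true  [terminal]
11. n8.fin = "wn"  [terminal]
12. n6.acc = "mwn"  ["m" ++ a.fin]
13. n10.mk = 30  [terminal]
14. n11.mk = -7  [terminal]
15. n9.cnt = 6  [g₁.mk + 13]
16. n9.depth = true  [g₀.mk > 29]
17. n9.tag = true  [true]
18. n5.cnt = -6  [A₁.cnt - 12]
19. n5.depth = true  [A₁.depth == true]
20. n5.tag = true  [A₁.cnt > 5]
21. n12.pre = 13  [A.cnt + 19]
22. n13.fin = true  [C.pre > 12]
23. n14.tag = -4  [terminal]
24. n15.mk = 13  [terminal]
25. n13.acc = "uk"  ["uk"]
26. n12.hot = 29  [C.pre * -2 + 55]
27. n12.cnt = 13  [C.pre * -1 + 26]
28. n0.acc = "rxr"  ["r" ++ S₁.acc]

13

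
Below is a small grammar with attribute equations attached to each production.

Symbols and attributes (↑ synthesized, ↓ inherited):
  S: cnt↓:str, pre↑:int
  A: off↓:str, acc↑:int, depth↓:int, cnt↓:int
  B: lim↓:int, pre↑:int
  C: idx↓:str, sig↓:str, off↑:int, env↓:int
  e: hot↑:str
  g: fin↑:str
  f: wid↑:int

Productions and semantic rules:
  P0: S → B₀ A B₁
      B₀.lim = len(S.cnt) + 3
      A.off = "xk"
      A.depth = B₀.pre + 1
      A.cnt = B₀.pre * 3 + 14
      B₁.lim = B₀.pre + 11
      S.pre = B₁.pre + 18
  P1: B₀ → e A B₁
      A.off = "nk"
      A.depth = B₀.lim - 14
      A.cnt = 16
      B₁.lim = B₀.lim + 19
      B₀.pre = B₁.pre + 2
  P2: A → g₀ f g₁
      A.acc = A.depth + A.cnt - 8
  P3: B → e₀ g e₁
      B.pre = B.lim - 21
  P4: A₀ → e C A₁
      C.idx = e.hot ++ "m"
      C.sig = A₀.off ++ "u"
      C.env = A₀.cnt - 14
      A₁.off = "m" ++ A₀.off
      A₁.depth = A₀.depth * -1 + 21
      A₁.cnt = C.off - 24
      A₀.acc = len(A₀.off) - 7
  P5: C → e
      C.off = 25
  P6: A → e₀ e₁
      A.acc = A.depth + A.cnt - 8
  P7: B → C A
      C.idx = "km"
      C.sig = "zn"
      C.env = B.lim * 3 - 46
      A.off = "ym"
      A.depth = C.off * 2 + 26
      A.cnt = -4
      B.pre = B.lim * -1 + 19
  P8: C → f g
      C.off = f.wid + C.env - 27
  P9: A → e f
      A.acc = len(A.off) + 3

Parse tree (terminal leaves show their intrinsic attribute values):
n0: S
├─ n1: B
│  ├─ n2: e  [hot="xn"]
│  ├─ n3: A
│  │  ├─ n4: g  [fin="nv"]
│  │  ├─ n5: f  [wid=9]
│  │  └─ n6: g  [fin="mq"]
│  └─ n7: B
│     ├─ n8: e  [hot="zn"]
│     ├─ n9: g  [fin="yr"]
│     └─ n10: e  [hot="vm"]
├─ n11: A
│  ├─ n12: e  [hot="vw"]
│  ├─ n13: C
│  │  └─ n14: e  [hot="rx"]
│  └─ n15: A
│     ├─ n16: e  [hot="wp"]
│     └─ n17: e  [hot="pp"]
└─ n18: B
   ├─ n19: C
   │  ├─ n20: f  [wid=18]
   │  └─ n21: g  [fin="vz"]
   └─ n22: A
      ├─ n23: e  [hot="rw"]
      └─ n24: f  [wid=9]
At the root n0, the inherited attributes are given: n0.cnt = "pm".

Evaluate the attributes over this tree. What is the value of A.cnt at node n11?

29

1. n0.cnt = "pm"  [given at root]
2. n1.lim = 5  [len(S.cnt) + 3]
3. n2.hot = "xn"  [terminal]
4. n3.off = "nk"  ["nk"]
5. n3.depth = -9  [B₀.lim - 14]
6. n3.cnt = 16  [16]
7. n4.fin = "nv"  [terminal]
8. n5.wid = 9  [terminal]
9. n6.fin = "mq"  [terminal]
10. n3.acc = -1  [A.depth + A.cnt - 8]
11. n7.lim = 24  [B₀.lim + 19]
12. n8.hot = "zn"  [terminal]
13. n9.fin = "yr"  [terminal]
14. n10.hot = "vm"  [terminal]
15. n7.pre = 3  [B.lim - 21]
16. n1.pre = 5  [B₁.pre + 2]
17. n11.off = "xk"  ["xk"]
18. n11.depth = 6  [B₀.pre + 1]
19. n11.cnt = 29  [B₀.pre * 3 + 14]
20. n12.hot = "vw"  [terminal]
21. n13.idx = "vwm"  [e.hot ++ "m"]
22. n13.sig = "xku"  [A₀.off ++ "u"]
23. n13.env = 15  [A₀.cnt - 14]
24. n14.hot = "rx"  [terminal]
25. n13.off = 25  [25]
26. n15.off = "mxk"  ["m" ++ A₀.off]
27. n15.depth = 15  [A₀.depth * -1 + 21]
28. n15.cnt = 1  [C.off - 24]
29. n16.hot = "wp"  [terminal]
30. n17.hot = "pp"  [terminal]
31. n15.acc = 8  [A.depth + A.cnt - 8]
32. n11.acc = -5  [len(A₀.off) - 7]
33. n18.lim = 16  [B₀.pre + 11]
34. n19.idx = "km"  ["km"]
35. n19.sig = "zn"  ["zn"]
36. n19.env = 2  [B.lim * 3 - 46]
37. n20.wid = 18  [terminal]
38. n21.fin = "vz"  [terminal]
39. n19.off = -7  [f.wid + C.env - 27]
40. n22.off = "ym"  ["ym"]
41. n22.depth = 12  [C.off * 2 + 26]
42. n22.cnt = -4  [-4]
43. n23.hot = "rw"  [terminal]
44. n24.wid = 9  [terminal]
45. n22.acc = 5  [len(A.off) + 3]
46. n18.pre = 3  [B.lim * -1 + 19]
47. n0.pre = 21  [B₁.pre + 18]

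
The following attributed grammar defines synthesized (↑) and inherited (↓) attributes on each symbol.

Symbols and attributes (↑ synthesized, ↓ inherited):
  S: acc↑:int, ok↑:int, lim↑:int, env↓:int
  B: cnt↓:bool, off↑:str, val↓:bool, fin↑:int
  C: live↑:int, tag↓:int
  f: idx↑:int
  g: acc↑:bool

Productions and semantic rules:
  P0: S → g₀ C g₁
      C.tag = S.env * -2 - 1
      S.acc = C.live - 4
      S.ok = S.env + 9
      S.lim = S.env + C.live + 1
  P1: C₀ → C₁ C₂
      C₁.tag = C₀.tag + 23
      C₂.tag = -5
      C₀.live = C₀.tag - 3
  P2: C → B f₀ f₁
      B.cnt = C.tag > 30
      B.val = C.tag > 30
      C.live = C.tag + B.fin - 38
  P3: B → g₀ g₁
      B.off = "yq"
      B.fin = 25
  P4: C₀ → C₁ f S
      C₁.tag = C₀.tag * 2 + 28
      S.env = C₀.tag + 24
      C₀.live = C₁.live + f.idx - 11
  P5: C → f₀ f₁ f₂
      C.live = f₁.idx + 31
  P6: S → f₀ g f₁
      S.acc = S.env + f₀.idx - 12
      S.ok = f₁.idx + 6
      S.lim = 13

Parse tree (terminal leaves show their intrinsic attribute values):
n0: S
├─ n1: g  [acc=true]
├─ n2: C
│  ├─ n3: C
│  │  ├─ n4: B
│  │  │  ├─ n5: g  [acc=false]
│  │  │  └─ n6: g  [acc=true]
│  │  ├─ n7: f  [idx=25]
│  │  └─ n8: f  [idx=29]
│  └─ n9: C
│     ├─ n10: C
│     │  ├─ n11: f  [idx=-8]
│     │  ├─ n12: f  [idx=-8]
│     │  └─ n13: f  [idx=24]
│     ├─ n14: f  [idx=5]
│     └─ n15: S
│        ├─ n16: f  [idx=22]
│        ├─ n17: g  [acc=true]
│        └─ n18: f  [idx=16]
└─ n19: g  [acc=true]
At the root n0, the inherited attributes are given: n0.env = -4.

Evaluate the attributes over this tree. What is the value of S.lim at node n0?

1. n0.env = -4  [given at root]
2. n1.acc = true  [terminal]
3. n2.tag = 7  [S.env * -2 - 1]
4. n3.tag = 30  [C₀.tag + 23]
5. n4.cnt = false  [C.tag > 30]
6. n4.val = false  [C.tag > 30]
7. n5.acc = false  [terminal]
8. n6.acc = true  [terminal]
9. n4.off = "yq"  ["yq"]
10. n4.fin = 25  [25]
11. n7.idx = 25  [terminal]
12. n8.idx = 29  [terminal]
13. n3.live = 17  [C.tag + B.fin - 38]
14. n9.tag = -5  [-5]
15. n10.tag = 18  [C₀.tag * 2 + 28]
16. n11.idx = -8  [terminal]
17. n12.idx = -8  [terminal]
18. n13.idx = 24  [terminal]
19. n10.live = 23  [f₁.idx + 31]
20. n14.idx = 5  [terminal]
21. n15.env = 19  [C₀.tag + 24]
22. n16.idx = 22  [terminal]
23. n17.acc = true  [terminal]
24. n18.idx = 16  [terminal]
25. n15.acc = 29  [S.env + f₀.idx - 12]
26. n15.ok = 22  [f₁.idx + 6]
27. n15.lim = 13  [13]
28. n9.live = 17  [C₁.live + f.idx - 11]
29. n2.live = 4  [C₀.tag - 3]
30. n19.acc = true  [terminal]
31. n0.acc = 0  [C.live - 4]
32. n0.ok = 5  [S.env + 9]
33. n0.lim = 1  [S.env + C.live + 1]

1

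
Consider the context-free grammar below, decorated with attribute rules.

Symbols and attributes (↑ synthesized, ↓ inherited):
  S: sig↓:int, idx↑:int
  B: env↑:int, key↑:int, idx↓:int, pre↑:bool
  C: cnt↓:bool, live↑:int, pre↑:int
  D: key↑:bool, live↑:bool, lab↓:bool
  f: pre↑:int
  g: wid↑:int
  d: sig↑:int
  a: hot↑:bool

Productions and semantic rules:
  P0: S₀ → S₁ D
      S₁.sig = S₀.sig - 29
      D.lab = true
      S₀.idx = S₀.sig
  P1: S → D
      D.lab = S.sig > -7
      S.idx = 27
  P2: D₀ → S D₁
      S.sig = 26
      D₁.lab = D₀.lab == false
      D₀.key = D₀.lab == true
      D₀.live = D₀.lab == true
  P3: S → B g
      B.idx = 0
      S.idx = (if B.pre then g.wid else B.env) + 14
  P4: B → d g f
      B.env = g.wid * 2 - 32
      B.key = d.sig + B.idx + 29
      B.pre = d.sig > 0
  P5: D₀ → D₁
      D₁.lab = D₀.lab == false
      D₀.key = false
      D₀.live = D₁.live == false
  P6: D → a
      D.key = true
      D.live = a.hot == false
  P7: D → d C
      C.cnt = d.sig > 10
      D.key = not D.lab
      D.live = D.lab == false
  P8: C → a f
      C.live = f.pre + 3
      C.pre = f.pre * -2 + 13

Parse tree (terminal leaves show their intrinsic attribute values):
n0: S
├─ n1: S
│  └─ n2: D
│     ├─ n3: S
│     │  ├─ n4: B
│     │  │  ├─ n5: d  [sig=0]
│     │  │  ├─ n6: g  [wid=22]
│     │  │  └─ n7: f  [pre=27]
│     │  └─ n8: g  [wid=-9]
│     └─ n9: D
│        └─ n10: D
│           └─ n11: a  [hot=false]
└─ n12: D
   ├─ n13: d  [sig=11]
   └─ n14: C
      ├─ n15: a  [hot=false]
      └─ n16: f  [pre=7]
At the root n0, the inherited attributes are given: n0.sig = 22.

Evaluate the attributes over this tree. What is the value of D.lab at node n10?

1. n0.sig = 22  [given at root]
2. n1.sig = -7  [S₀.sig - 29]
3. n2.lab = false  [S.sig > -7]
4. n3.sig = 26  [26]
5. n4.idx = 0  [0]
6. n5.sig = 0  [terminal]
7. n6.wid = 22  [terminal]
8. n7.pre = 27  [terminal]
9. n4.env = 12  [g.wid * 2 - 32]
10. n4.key = 29  [d.sig + B.idx + 29]
11. n4.pre = false  [d.sig > 0]
12. n8.wid = -9  [terminal]
13. n3.idx = 26  [(if B.pre then g.wid else B.env) + 14]
14. n9.lab = true  [D₀.lab == false]
15. n10.lab = false  [D₀.lab == false]
16. n11.hot = false  [terminal]
17. n10.key = true  [true]
18. n10.live = true  [a.hot == false]
19. n9.key = false  [false]
20. n9.live = false  [D₁.live == false]
21. n2.key = false  [D₀.lab == true]
22. n2.live = false  [D₀.lab == true]
23. n1.idx = 27  [27]
24. n12.lab = true  [true]
25. n13.sig = 11  [terminal]
26. n14.cnt = true  [d.sig > 10]
27. n15.hot = false  [terminal]
28. n16.pre = 7  [terminal]
29. n14.live = 10  [f.pre + 3]
30. n14.pre = -1  [f.pre * -2 + 13]
31. n12.key = false  [not D.lab]
32. n12.live = false  [D.lab == false]
33. n0.idx = 22  [S₀.sig]

false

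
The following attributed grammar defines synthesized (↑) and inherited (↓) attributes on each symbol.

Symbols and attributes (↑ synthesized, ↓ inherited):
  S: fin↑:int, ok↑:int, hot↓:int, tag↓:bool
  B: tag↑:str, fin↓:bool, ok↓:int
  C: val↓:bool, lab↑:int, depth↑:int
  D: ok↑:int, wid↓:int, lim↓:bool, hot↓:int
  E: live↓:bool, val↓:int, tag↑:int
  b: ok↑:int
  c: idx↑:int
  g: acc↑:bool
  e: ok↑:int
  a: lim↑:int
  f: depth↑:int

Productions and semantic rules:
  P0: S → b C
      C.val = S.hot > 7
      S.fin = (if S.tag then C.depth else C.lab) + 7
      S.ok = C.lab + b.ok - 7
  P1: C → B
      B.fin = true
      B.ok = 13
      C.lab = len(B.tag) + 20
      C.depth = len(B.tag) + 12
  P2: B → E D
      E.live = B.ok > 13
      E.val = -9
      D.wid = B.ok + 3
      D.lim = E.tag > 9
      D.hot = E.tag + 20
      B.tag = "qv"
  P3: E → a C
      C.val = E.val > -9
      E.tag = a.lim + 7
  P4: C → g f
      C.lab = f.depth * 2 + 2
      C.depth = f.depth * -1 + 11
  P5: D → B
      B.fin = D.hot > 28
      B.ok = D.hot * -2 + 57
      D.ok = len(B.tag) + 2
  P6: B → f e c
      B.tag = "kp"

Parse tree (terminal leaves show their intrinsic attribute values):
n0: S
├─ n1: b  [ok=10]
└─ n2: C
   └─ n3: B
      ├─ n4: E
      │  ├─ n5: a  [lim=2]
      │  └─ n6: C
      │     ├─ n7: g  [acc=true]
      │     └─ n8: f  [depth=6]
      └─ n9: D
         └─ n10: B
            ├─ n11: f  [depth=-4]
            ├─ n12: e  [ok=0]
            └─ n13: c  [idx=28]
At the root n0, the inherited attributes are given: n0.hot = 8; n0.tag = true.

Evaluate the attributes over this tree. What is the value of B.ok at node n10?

-1

1. n0.hot = 8  [given at root]
2. n0.tag = true  [given at root]
3. n1.ok = 10  [terminal]
4. n2.val = true  [S.hot > 7]
5. n3.fin = true  [true]
6. n3.ok = 13  [13]
7. n4.live = false  [B.ok > 13]
8. n4.val = -9  [-9]
9. n5.lim = 2  [terminal]
10. n6.val = false  [E.val > -9]
11. n7.acc = true  [terminal]
12. n8.depth = 6  [terminal]
13. n6.lab = 14  [f.depth * 2 + 2]
14. n6.depth = 5  [f.depth * -1 + 11]
15. n4.tag = 9  [a.lim + 7]
16. n9.wid = 16  [B.ok + 3]
17. n9.lim = false  [E.tag > 9]
18. n9.hot = 29  [E.tag + 20]
19. n10.fin = true  [D.hot > 28]
20. n10.ok = -1  [D.hot * -2 + 57]
21. n11.depth = -4  [terminal]
22. n12.ok = 0  [terminal]
23. n13.idx = 28  [terminal]
24. n10.tag = "kp"  ["kp"]
25. n9.ok = 4  [len(B.tag) + 2]
26. n3.tag = "qv"  ["qv"]
27. n2.lab = 22  [len(B.tag) + 20]
28. n2.depth = 14  [len(B.tag) + 12]
29. n0.fin = 21  [(if S.tag then C.depth else C.lab) + 7]
30. n0.ok = 25  [C.lab + b.ok - 7]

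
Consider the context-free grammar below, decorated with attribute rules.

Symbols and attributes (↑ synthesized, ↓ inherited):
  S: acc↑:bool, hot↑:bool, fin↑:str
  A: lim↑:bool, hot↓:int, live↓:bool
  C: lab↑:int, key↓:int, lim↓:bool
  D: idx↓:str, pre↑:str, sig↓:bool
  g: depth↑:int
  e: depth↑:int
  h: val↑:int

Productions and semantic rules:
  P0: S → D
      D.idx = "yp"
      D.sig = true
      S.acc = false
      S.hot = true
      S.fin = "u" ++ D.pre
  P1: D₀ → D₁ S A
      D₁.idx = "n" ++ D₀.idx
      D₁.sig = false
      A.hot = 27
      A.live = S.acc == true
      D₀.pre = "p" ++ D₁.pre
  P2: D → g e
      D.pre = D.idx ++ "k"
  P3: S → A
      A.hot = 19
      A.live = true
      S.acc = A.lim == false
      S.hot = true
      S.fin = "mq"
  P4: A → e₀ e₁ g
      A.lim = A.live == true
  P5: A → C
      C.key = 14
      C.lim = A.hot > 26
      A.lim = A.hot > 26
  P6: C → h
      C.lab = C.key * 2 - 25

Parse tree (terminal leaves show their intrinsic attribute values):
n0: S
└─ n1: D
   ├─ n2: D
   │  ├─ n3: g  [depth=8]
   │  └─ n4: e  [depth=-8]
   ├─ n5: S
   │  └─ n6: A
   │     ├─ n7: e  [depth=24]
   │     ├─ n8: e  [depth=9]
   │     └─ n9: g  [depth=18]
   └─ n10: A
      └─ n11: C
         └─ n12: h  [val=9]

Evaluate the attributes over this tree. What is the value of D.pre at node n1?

"pnypk"

1. n1.idx = "yp"  ["yp"]
2. n1.sig = true  [true]
3. n2.idx = "nyp"  ["n" ++ D₀.idx]
4. n2.sig = false  [false]
5. n3.depth = 8  [terminal]
6. n4.depth = -8  [terminal]
7. n2.pre = "nypk"  [D.idx ++ "k"]
8. n6.hot = 19  [19]
9. n6.live = true  [true]
10. n7.depth = 24  [terminal]
11. n8.depth = 9  [terminal]
12. n9.depth = 18  [terminal]
13. n6.lim = true  [A.live == true]
14. n5.acc = false  [A.lim == false]
15. n5.hot = true  [true]
16. n5.fin = "mq"  ["mq"]
17. n10.hot = 27  [27]
18. n10.live = false  [S.acc == true]
19. n11.key = 14  [14]
20. n11.lim = true  [A.hot > 26]
21. n12.val = 9  [terminal]
22. n11.lab = 3  [C.key * 2 - 25]
23. n10.lim = true  [A.hot > 26]
24. n1.pre = "pnypk"  ["p" ++ D₁.pre]
25. n0.acc = false  [false]
26. n0.hot = true  [true]
27. n0.fin = "upnypk"  ["u" ++ D.pre]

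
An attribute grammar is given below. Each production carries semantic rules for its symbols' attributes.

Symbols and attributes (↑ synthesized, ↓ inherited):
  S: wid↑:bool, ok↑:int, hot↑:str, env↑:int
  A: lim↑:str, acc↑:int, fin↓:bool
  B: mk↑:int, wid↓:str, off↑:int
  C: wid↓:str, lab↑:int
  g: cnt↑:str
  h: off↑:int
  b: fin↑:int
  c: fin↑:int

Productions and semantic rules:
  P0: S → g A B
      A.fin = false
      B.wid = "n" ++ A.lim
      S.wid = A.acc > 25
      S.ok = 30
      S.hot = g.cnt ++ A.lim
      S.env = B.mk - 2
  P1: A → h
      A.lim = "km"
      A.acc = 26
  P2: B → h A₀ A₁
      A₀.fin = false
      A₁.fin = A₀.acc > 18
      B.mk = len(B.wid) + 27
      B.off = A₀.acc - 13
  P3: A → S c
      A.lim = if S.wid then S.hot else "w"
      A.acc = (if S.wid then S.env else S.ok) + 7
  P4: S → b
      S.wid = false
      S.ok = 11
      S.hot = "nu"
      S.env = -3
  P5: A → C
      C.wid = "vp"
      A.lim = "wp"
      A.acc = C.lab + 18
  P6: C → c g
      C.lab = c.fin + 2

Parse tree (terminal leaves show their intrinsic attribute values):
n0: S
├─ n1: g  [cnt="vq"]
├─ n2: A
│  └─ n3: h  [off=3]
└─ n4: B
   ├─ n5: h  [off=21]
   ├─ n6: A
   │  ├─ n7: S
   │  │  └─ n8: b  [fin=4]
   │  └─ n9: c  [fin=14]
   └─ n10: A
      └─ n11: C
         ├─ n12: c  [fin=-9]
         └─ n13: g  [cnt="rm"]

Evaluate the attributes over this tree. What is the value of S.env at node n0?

1. n1.cnt = "vq"  [terminal]
2. n2.fin = false  [false]
3. n3.off = 3  [terminal]
4. n2.lim = "km"  ["km"]
5. n2.acc = 26  [26]
6. n4.wid = "nkm"  ["n" ++ A.lim]
7. n5.off = 21  [terminal]
8. n6.fin = false  [false]
9. n8.fin = 4  [terminal]
10. n7.wid = false  [false]
11. n7.ok = 11  [11]
12. n7.hot = "nu"  ["nu"]
13. n7.env = -3  [-3]
14. n9.fin = 14  [terminal]
15. n6.lim = "w"  [if S.wid then S.hot else "w"]
16. n6.acc = 18  [(if S.wid then S.env else S.ok) + 7]
17. n10.fin = false  [A₀.acc > 18]
18. n11.wid = "vp"  ["vp"]
19. n12.fin = -9  [terminal]
20. n13.cnt = "rm"  [terminal]
21. n11.lab = -7  [c.fin + 2]
22. n10.lim = "wp"  ["wp"]
23. n10.acc = 11  [C.lab + 18]
24. n4.mk = 30  [len(B.wid) + 27]
25. n4.off = 5  [A₀.acc - 13]
26. n0.wid = true  [A.acc > 25]
27. n0.ok = 30  [30]
28. n0.hot = "vqkm"  [g.cnt ++ A.lim]
29. n0.env = 28  [B.mk - 2]

28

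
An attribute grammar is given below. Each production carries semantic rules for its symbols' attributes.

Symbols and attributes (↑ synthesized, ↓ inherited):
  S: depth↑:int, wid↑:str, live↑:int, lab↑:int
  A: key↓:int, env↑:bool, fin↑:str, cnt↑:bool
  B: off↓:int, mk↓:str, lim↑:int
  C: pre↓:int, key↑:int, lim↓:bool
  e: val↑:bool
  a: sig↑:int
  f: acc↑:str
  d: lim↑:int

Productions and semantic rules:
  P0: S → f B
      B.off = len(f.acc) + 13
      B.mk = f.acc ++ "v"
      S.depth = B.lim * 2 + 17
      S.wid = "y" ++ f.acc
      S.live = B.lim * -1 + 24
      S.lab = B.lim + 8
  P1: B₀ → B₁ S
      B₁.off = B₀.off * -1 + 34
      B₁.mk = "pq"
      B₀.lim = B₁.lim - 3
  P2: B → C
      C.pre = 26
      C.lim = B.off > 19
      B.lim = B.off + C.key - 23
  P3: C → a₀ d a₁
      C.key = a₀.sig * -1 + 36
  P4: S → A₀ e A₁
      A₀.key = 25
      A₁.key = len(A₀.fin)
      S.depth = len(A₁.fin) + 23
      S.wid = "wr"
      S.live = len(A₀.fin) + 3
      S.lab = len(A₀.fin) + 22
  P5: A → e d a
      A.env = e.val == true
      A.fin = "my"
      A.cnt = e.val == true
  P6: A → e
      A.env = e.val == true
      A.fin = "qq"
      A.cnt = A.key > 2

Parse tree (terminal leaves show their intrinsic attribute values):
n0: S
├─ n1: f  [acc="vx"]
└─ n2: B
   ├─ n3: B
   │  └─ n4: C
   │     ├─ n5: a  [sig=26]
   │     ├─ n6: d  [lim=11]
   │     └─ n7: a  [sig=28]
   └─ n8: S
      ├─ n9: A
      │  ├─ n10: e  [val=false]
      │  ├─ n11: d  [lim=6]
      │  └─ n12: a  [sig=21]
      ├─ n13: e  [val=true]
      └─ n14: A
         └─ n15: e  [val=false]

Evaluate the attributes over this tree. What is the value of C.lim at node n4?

1. n1.acc = "vx"  [terminal]
2. n2.off = 15  [len(f.acc) + 13]
3. n2.mk = "vxv"  [f.acc ++ "v"]
4. n3.off = 19  [B₀.off * -1 + 34]
5. n3.mk = "pq"  ["pq"]
6. n4.pre = 26  [26]
7. n4.lim = false  [B.off > 19]
8. n5.sig = 26  [terminal]
9. n6.lim = 11  [terminal]
10. n7.sig = 28  [terminal]
11. n4.key = 10  [a₀.sig * -1 + 36]
12. n3.lim = 6  [B.off + C.key - 23]
13. n9.key = 25  [25]
14. n10.val = false  [terminal]
15. n11.lim = 6  [terminal]
16. n12.sig = 21  [terminal]
17. n9.env = false  [e.val == true]
18. n9.fin = "my"  ["my"]
19. n9.cnt = false  [e.val == true]
20. n13.val = true  [terminal]
21. n14.key = 2  [len(A₀.fin)]
22. n15.val = false  [terminal]
23. n14.env = false  [e.val == true]
24. n14.fin = "qq"  ["qq"]
25. n14.cnt = false  [A.key > 2]
26. n8.depth = 25  [len(A₁.fin) + 23]
27. n8.wid = "wr"  ["wr"]
28. n8.live = 5  [len(A₀.fin) + 3]
29. n8.lab = 24  [len(A₀.fin) + 22]
30. n2.lim = 3  [B₁.lim - 3]
31. n0.depth = 23  [B.lim * 2 + 17]
32. n0.wid = "yvx"  ["y" ++ f.acc]
33. n0.live = 21  [B.lim * -1 + 24]
34. n0.lab = 11  [B.lim + 8]

false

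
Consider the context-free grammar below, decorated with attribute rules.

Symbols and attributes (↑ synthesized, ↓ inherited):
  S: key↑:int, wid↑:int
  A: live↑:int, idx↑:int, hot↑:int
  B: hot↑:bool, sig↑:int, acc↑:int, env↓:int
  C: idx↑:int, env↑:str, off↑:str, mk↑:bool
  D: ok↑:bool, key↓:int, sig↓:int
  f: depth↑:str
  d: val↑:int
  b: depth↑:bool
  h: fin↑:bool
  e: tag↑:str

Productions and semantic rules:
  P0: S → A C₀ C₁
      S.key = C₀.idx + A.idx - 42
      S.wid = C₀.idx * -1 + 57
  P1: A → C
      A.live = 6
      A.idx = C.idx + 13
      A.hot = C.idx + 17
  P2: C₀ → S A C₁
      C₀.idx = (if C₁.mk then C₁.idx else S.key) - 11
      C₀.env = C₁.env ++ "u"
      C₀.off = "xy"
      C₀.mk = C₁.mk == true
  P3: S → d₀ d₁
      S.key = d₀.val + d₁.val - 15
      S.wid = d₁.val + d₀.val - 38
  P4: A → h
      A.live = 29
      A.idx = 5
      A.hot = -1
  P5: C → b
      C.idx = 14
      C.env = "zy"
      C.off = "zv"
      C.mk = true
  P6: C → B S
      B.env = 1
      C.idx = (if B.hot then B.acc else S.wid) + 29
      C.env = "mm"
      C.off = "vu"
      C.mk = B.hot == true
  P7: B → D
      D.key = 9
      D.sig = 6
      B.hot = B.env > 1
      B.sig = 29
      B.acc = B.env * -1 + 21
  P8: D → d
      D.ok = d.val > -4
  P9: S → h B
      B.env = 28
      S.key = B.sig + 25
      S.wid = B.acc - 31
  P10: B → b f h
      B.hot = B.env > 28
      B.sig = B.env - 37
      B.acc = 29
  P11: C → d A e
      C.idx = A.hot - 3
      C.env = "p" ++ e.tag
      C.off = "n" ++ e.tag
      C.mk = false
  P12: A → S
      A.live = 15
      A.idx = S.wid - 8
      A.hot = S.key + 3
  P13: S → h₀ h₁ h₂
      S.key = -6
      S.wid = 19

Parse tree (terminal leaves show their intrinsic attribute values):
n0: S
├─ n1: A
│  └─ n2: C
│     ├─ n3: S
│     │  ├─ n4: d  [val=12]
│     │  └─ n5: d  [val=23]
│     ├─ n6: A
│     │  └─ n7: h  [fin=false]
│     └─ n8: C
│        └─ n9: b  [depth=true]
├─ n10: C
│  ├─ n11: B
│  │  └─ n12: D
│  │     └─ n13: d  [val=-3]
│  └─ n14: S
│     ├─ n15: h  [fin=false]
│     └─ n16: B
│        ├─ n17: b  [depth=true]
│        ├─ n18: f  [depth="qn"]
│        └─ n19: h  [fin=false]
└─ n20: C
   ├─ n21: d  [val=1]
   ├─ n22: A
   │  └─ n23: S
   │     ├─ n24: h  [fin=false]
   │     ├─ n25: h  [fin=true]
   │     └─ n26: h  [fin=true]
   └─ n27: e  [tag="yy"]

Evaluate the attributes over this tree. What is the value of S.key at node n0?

1

1. n4.val = 12  [terminal]
2. n5.val = 23  [terminal]
3. n3.key = 20  [d₀.val + d₁.val - 15]
4. n3.wid = -3  [d₁.val + d₀.val - 38]
5. n7.fin = false  [terminal]
6. n6.live = 29  [29]
7. n6.idx = 5  [5]
8. n6.hot = -1  [-1]
9. n9.depth = true  [terminal]
10. n8.idx = 14  [14]
11. n8.env = "zy"  ["zy"]
12. n8.off = "zv"  ["zv"]
13. n8.mk = true  [true]
14. n2.idx = 3  [(if C₁.mk then C₁.idx else S.key) - 11]
15. n2.env = "zyu"  [C₁.env ++ "u"]
16. n2.off = "xy"  ["xy"]
17. n2.mk = true  [C₁.mk == true]
18. n1.live = 6  [6]
19. n1.idx = 16  [C.idx + 13]
20. n1.hot = 20  [C.idx + 17]
21. n11.env = 1  [1]
22. n12.key = 9  [9]
23. n12.sig = 6  [6]
24. n13.val = -3  [terminal]
25. n12.ok = true  [d.val > -4]
26. n11.hot = false  [B.env > 1]
27. n11.sig = 29  [29]
28. n11.acc = 20  [B.env * -1 + 21]
29. n15.fin = false  [terminal]
30. n16.env = 28  [28]
31. n17.depth = true  [terminal]
32. n18.depth = "qn"  [terminal]
33. n19.fin = false  [terminal]
34. n16.hot = false  [B.env > 28]
35. n16.sig = -9  [B.env - 37]
36. n16.acc = 29  [29]
37. n14.key = 16  [B.sig + 25]
38. n14.wid = -2  [B.acc - 31]
39. n10.idx = 27  [(if B.hot then B.acc else S.wid) + 29]
40. n10.env = "mm"  ["mm"]
41. n10.off = "vu"  ["vu"]
42. n10.mk = false  [B.hot == true]
43. n21.val = 1  [terminal]
44. n24.fin = false  [terminal]
45. n25.fin = true  [terminal]
46. n26.fin = true  [terminal]
47. n23.key = -6  [-6]
48. n23.wid = 19  [19]
49. n22.live = 15  [15]
50. n22.idx = 11  [S.wid - 8]
51. n22.hot = -3  [S.key + 3]
52. n27.tag = "yy"  [terminal]
53. n20.idx = -6  [A.hot - 3]
54. n20.env = "pyy"  ["p" ++ e.tag]
55. n20.off = "nyy"  ["n" ++ e.tag]
56. n20.mk = false  [false]
57. n0.key = 1  [C₀.idx + A.idx - 42]
58. n0.wid = 30  [C₀.idx * -1 + 57]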